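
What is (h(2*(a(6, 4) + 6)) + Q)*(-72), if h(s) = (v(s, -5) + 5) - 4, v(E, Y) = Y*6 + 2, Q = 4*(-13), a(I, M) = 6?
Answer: 5688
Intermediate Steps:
Q = -52
v(E, Y) = 2 + 6*Y (v(E, Y) = 6*Y + 2 = 2 + 6*Y)
h(s) = -27 (h(s) = ((2 + 6*(-5)) + 5) - 4 = ((2 - 30) + 5) - 4 = (-28 + 5) - 4 = -23 - 4 = -27)
(h(2*(a(6, 4) + 6)) + Q)*(-72) = (-27 - 52)*(-72) = -79*(-72) = 5688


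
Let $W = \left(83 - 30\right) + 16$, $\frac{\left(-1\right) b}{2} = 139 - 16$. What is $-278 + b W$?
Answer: $-17252$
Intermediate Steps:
$b = -246$ ($b = - 2 \left(139 - 16\right) = \left(-2\right) 123 = -246$)
$W = 69$ ($W = 53 + 16 = 69$)
$-278 + b W = -278 - 16974 = -17252$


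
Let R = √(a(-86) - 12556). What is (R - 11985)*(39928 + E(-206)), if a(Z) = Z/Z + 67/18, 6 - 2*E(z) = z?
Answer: -479807490 + 20017*I*√451846/3 ≈ -4.7981e+8 + 4.4851e+6*I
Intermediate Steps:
E(z) = 3 - z/2
a(Z) = 85/18 (a(Z) = 1 + 67*(1/18) = 1 + 67/18 = 85/18)
R = I*√451846/6 (R = √(85/18 - 12556) = √(-225923/18) = I*√451846/6 ≈ 112.03*I)
(R - 11985)*(39928 + E(-206)) = (I*√451846/6 - 11985)*(39928 + (3 - ½*(-206))) = (-11985 + I*√451846/6)*(39928 + (3 + 103)) = (-11985 + I*√451846/6)*(39928 + 106) = (-11985 + I*√451846/6)*40034 = -479807490 + 20017*I*√451846/3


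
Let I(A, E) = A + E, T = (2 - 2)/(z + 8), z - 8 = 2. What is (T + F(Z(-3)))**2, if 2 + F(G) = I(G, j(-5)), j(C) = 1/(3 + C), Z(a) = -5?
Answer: 225/4 ≈ 56.250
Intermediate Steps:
z = 10 (z = 8 + 2 = 10)
T = 0 (T = (2 - 2)/(10 + 8) = 0/18 = 0*(1/18) = 0)
F(G) = -5/2 + G (F(G) = -2 + (G + 1/(3 - 5)) = -2 + (G + 1/(-2)) = -2 + (G - 1/2) = -2 + (-1/2 + G) = -5/2 + G)
(T + F(Z(-3)))**2 = (0 + (-5/2 - 5))**2 = (0 - 15/2)**2 = (-15/2)**2 = 225/4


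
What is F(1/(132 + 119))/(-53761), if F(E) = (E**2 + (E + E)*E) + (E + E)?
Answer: -505/3386996761 ≈ -1.4910e-7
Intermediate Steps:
F(E) = 2*E + 3*E**2 (F(E) = (E**2 + (2*E)*E) + 2*E = (E**2 + 2*E**2) + 2*E = 3*E**2 + 2*E = 2*E + 3*E**2)
F(1/(132 + 119))/(-53761) = ((2 + 3/(132 + 119))/(132 + 119))/(-53761) = ((2 + 3/251)/251)*(-1/53761) = ((1/251)*(505/251))*(-1/53761) = (505/63001)*(-1/53761) = -505/3386996761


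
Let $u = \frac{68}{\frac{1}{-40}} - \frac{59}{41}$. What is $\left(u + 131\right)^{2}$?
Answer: $\frac{11280139264}{1681} \approx 6.7104 \cdot 10^{6}$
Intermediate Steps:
$u = - \frac{111579}{41}$ ($u = \frac{68}{- \frac{1}{40}} - \frac{59}{41} = 68 \left(-40\right) - \frac{59}{41} = -2720 - \frac{59}{41} = - \frac{111579}{41} \approx -2721.4$)
$\left(u + 131\right)^{2} = \left(- \frac{111579}{41} + 131\right)^{2} = \left(- \frac{106208}{41}\right)^{2} = \frac{11280139264}{1681}$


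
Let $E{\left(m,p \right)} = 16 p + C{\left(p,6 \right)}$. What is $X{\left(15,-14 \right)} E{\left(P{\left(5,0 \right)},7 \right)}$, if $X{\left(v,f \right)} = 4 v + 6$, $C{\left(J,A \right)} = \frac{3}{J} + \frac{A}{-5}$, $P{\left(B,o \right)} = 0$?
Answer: $\frac{256938}{35} \approx 7341.1$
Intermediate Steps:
$C{\left(J,A \right)} = \frac{3}{J} - \frac{A}{5}$ ($C{\left(J,A \right)} = \frac{3}{J} + A \left(- \frac{1}{5}\right) = \frac{3}{J} - \frac{A}{5}$)
$E{\left(m,p \right)} = - \frac{6}{5} + \frac{3}{p} + 16 p$ ($E{\left(m,p \right)} = 16 p + \left(\frac{3}{p} - \frac{6}{5}\right) = 16 p - \left(\frac{6}{5} - \frac{3}{p}\right) = - \frac{6}{5} + \frac{3}{p} + 16 p$)
$X{\left(v,f \right)} = 6 + 4 v$
$X{\left(15,-14 \right)} E{\left(P{\left(5,0 \right)},7 \right)} = \left(6 + 4 \cdot 15\right) \left(- \frac{6}{5} + \frac{3}{7} + 16 \cdot 7\right) = \left(6 + 60\right) \left(- \frac{6}{5} + 3 \cdot \frac{1}{7} + 112\right) = 66 \left(- \frac{6}{5} + \frac{3}{7} + 112\right) = 66 \cdot \frac{3893}{35} = \frac{256938}{35}$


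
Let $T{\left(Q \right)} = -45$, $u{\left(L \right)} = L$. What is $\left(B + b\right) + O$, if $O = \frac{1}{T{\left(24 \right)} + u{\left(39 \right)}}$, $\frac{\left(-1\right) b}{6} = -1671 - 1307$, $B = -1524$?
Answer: $\frac{98063}{6} \approx 16344.0$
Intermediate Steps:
$b = 17868$ ($b = - 6 \left(-1671 - 1307\right) = \left(-6\right) \left(-2978\right) = 17868$)
$O = - \frac{1}{6}$ ($O = \frac{1}{-45 + 39} = \frac{1}{-6} = - \frac{1}{6} \approx -0.16667$)
$\left(B + b\right) + O = \left(-1524 + 17868\right) - \frac{1}{6} = 16344 - \frac{1}{6} = \frac{98063}{6}$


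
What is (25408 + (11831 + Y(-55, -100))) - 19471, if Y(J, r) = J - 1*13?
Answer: 17700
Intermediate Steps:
Y(J, r) = -13 + J (Y(J, r) = J - 13 = -13 + J)
(25408 + (11831 + Y(-55, -100))) - 19471 = (25408 + (11831 + (-13 - 55))) - 19471 = (25408 + (11831 - 68)) - 19471 = (25408 + 11763) - 19471 = 37171 - 19471 = 17700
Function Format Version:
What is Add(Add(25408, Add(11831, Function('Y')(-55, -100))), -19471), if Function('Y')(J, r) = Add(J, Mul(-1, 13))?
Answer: 17700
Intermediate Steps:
Function('Y')(J, r) = Add(-13, J) (Function('Y')(J, r) = Add(J, -13) = Add(-13, J))
Add(Add(25408, Add(11831, Function('Y')(-55, -100))), -19471) = Add(Add(25408, Add(11831, Add(-13, -55))), -19471) = Add(Add(25408, Add(11831, -68)), -19471) = Add(Add(25408, 11763), -19471) = Add(37171, -19471) = 17700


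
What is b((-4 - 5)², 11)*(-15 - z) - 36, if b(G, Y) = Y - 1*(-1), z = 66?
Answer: -1008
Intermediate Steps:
b(G, Y) = 1 + Y (b(G, Y) = Y + 1 = 1 + Y)
b((-4 - 5)², 11)*(-15 - z) - 36 = (1 + 11)*(-15 - 1*66) - 36 = 12*(-15 - 66) - 36 = 12*(-81) - 36 = -972 - 36 = -1008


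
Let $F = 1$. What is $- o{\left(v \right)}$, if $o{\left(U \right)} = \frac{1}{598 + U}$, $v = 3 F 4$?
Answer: $- \frac{1}{610} \approx -0.0016393$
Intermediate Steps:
$v = 12$ ($v = 3 \cdot 1 \cdot 4 = 3 \cdot 4 = 12$)
$- o{\left(v \right)} = - \frac{1}{598 + 12} = - \frac{1}{610}$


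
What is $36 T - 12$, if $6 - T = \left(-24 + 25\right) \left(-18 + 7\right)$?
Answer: $600$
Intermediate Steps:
$T = 17$ ($T = 6 - \left(-24 + 25\right) \left(-18 + 7\right) = 6 - 1 \left(-11\right) = 6 - -11 = 6 + 11 = 17$)
$36 T - 12 = 36 \cdot 17 - 12 = 612 - 12 = 600$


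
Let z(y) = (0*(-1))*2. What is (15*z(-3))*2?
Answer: 0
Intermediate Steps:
z(y) = 0 (z(y) = 0*2 = 0)
(15*z(-3))*2 = (15*0)*2 = 0*2 = 0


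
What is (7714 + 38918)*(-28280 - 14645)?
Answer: -2001678600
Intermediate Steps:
(7714 + 38918)*(-28280 - 14645) = 46632*(-42925) = -2001678600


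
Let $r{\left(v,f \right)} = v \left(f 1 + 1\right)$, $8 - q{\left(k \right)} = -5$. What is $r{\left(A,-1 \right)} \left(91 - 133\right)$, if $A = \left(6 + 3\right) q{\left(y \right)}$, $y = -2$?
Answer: $0$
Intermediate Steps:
$q{\left(k \right)} = 13$ ($q{\left(k \right)} = 8 - -5 = 8 + 5 = 13$)
$A = 117$ ($A = \left(6 + 3\right) 13 = 9 \cdot 13 = 117$)
$r{\left(v,f \right)} = v \left(1 + f\right)$ ($r{\left(v,f \right)} = v \left(f + 1\right) = v \left(1 + f\right)$)
$r{\left(A,-1 \right)} \left(91 - 133\right) = 117 \left(1 - 1\right) \left(91 - 133\right) = 117 \cdot 0 \left(-42\right) = 0 \left(-42\right) = 0$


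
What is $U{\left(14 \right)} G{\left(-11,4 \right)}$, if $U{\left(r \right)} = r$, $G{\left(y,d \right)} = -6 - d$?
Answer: $-140$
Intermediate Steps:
$U{\left(14 \right)} G{\left(-11,4 \right)} = 14 \left(-6 - 4\right) = 14 \left(-10\right) = -140$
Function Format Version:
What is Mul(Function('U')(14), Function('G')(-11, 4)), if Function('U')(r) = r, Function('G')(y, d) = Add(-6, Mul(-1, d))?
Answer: -140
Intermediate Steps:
Mul(Function('U')(14), Function('G')(-11, 4)) = Mul(14, Add(-6, Mul(-1, 4))) = Mul(14, Add(-6, -4)) = Mul(14, -10) = -140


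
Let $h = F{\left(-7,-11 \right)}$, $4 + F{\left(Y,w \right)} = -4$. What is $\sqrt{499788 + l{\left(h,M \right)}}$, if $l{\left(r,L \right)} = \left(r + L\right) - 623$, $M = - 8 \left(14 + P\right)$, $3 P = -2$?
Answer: $\frac{\sqrt{4491453}}{3} \approx 706.43$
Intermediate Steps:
$P = - \frac{2}{3}$ ($P = \frac{1}{3} \left(-2\right) = - \frac{2}{3} \approx -0.66667$)
$F{\left(Y,w \right)} = -8$ ($F{\left(Y,w \right)} = -4 - 4 = -8$)
$h = -8$
$M = - \frac{320}{3}$ ($M = - 8 \left(14 - \frac{2}{3}\right) = \left(-8\right) \frac{40}{3} = - \frac{320}{3} \approx -106.67$)
$l{\left(r,L \right)} = -623 + L + r$ ($l{\left(r,L \right)} = \left(L + r\right) - 623 = -623 + L + r$)
$\sqrt{499788 + l{\left(h,M \right)}} = \sqrt{499788 - \frac{2213}{3}} = \sqrt{\frac{1497151}{3}} = \frac{\sqrt{4491453}}{3}$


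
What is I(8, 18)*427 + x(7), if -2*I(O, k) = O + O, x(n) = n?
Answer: -3409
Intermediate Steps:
I(O, k) = -O (I(O, k) = -(O + O)/2 = -O)
I(8, 18)*427 + x(7) = -1*8*427 + 7 = -8*427 + 7 = -3416 + 7 = -3409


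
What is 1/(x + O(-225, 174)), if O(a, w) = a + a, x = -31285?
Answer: -1/31735 ≈ -3.1511e-5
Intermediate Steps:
O(a, w) = 2*a
1/(x + O(-225, 174)) = 1/(-31285 + 2*(-225)) = 1/(-31285 - 450) = 1/(-31735) = -1/31735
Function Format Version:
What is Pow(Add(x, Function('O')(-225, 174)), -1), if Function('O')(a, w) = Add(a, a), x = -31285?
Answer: Rational(-1, 31735) ≈ -3.1511e-5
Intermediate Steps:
Function('O')(a, w) = Mul(2, a)
Pow(Add(x, Function('O')(-225, 174)), -1) = Pow(Add(-31285, Mul(2, -225)), -1) = Pow(Add(-31285, -450), -1) = Pow(-31735, -1) = Rational(-1, 31735)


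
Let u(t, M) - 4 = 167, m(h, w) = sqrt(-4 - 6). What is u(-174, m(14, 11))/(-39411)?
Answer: -19/4379 ≈ -0.0043389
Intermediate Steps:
m(h, w) = I*sqrt(10) (m(h, w) = sqrt(-10) = I*sqrt(10))
u(t, M) = 171 (u(t, M) = 4 + 167 = 171)
u(-174, m(14, 11))/(-39411) = 171/(-39411) = 171*(-1/39411) = -19/4379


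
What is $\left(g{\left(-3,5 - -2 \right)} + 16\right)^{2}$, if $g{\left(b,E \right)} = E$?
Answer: $529$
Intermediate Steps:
$\left(g{\left(-3,5 - -2 \right)} + 16\right)^{2} = \left(\left(5 - -2\right) + 16\right)^{2} = \left(\left(5 + 2\right) + 16\right)^{2} = \left(7 + 16\right)^{2} = 23^{2} = 529$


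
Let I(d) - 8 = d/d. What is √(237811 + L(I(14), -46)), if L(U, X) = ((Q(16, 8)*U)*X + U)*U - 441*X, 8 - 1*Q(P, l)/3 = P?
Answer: √347602 ≈ 589.58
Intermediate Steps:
Q(P, l) = 24 - 3*P
I(d) = 9 (I(d) = 8 + d/d = 8 + 1 = 9)
L(U, X) = -441*X + U*(U - 24*U*X) (L(U, X) = (((24 - 3*16)*U)*X + U)*U - 441*X = (((24 - 48)*U)*X + U)*U - 441*X = ((-24*U)*X + U)*U - 441*X = (-24*U*X + U)*U - 441*X = (U - 24*U*X)*U - 441*X = U*(U - 24*U*X) - 441*X = -441*X + U*(U - 24*U*X))
√(237811 + L(I(14), -46)) = √(237811 + (9² - 441*(-46) - 24*(-46)*9²)) = √(237811 + (81 + 20286 - 24*(-46)*81)) = √(237811 + (81 + 20286 + 89424)) = √(237811 + 109791) = √347602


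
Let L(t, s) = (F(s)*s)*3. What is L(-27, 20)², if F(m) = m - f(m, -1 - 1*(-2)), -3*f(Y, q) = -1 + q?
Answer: 1440000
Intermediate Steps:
f(Y, q) = ⅓ - q/3 (f(Y, q) = -(-1 + q)/3 = ⅓ - q/3)
F(m) = m (F(m) = m - (⅓ - (-1 - 1*(-2))/3) = m - (⅓ - (-1 + 2)/3) = m - (⅓ - ⅓*1) = m - (⅓ - ⅓) = m - 1*0 = m + 0 = m)
L(t, s) = 3*s² (L(t, s) = (s*s)*3 = s²*3 = 3*s²)
L(-27, 20)² = (3*20²)² = (3*400)² = 1200² = 1440000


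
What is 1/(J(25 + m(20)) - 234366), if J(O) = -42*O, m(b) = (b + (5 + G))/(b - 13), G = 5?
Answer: -1/235596 ≈ -4.2446e-6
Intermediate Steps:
m(b) = (10 + b)/(-13 + b) (m(b) = (b + (5 + 5))/(b - 13) = (b + 10)/(-13 + b) = (10 + b)/(-13 + b))
1/(J(25 + m(20)) - 234366) = 1/(-42*(25 + (10 + 20)/(-13 + 20)) - 234366) = 1/(-42*(25 + 30/7) - 234366) = 1/(-42*205/7 - 234366) = 1/(-1230 - 234366) = 1/(-235596) = -1/235596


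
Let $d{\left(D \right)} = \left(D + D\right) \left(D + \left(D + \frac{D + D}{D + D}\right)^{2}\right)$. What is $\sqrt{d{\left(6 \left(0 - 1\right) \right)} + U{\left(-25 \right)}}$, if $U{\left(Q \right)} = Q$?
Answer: $i \sqrt{253} \approx 15.906 i$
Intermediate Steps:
$d{\left(D \right)} = 2 D \left(D + \left(1 + D\right)^{2}\right)$ ($d{\left(D \right)} = 2 D \left(D + \left(D + \frac{2 D}{2 D}\right)^{2}\right) = 2 D \left(D + \left(D + 2 D \frac{1}{2 D}\right)^{2}\right) = 2 D \left(D + \left(D + 1\right)^{2}\right) = 2 D \left(D + \left(1 + D\right)^{2}\right)$)
$\sqrt{d{\left(6 \left(0 - 1\right) \right)} + U{\left(-25 \right)}} = \sqrt{2 \cdot 6 \left(0 - 1\right) \left(6 \left(0 - 1\right) + \left(1 + 6 \left(0 - 1\right)\right)^{2}\right) - 25} = \sqrt{2 \cdot 6 \left(-1\right) \left(6 \left(-1\right) + \left(1 + 6 \left(-1\right)\right)^{2}\right) - 25} = \sqrt{2 \left(-6\right) \left(-6 + \left(1 - 6\right)^{2}\right) - 25} = \sqrt{2 \left(-6\right) \left(-6 + \left(-5\right)^{2}\right) - 25} = \sqrt{2 \left(-6\right) \left(-6 + 25\right) - 25} = \sqrt{2 \left(-6\right) 19 - 25} = \sqrt{-228 - 25} = \sqrt{-253} = i \sqrt{253}$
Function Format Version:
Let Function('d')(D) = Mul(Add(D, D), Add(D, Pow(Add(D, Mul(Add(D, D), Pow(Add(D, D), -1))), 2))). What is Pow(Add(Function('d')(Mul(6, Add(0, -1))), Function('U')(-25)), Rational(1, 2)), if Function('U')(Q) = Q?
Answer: Mul(I, Pow(253, Rational(1, 2))) ≈ Mul(15.906, I)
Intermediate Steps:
Function('d')(D) = Mul(2, D, Add(D, Pow(Add(1, D), 2))) (Function('d')(D) = Mul(Mul(2, D), Add(D, Pow(Add(D, Mul(Mul(2, D), Pow(Mul(2, D), -1))), 2))) = Mul(Mul(2, D), Add(D, Pow(Add(D, Mul(Mul(2, D), Mul(Rational(1, 2), Pow(D, -1)))), 2))) = Mul(Mul(2, D), Add(D, Pow(Add(D, 1), 2))) = Mul(Mul(2, D), Add(D, Pow(Add(1, D), 2))) = Mul(2, D, Add(D, Pow(Add(1, D), 2))))
Pow(Add(Function('d')(Mul(6, Add(0, -1))), Function('U')(-25)), Rational(1, 2)) = Pow(Add(Mul(2, Mul(6, Add(0, -1)), Add(Mul(6, Add(0, -1)), Pow(Add(1, Mul(6, Add(0, -1))), 2))), -25), Rational(1, 2)) = Pow(Add(Mul(2, Mul(6, -1), Add(Mul(6, -1), Pow(Add(1, Mul(6, -1)), 2))), -25), Rational(1, 2)) = Pow(Add(Mul(2, -6, Add(-6, Pow(Add(1, -6), 2))), -25), Rational(1, 2)) = Pow(Add(Mul(2, -6, Add(-6, Pow(-5, 2))), -25), Rational(1, 2)) = Pow(Add(Mul(2, -6, Add(-6, 25)), -25), Rational(1, 2)) = Pow(Add(Mul(2, -6, 19), -25), Rational(1, 2)) = Pow(Add(-228, -25), Rational(1, 2)) = Pow(-253, Rational(1, 2)) = Mul(I, Pow(253, Rational(1, 2)))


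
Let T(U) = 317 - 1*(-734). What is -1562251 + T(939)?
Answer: -1561200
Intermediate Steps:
T(U) = 1051 (T(U) = 317 + 734 = 1051)
-1562251 + T(939) = -1562251 + 1051 = -1561200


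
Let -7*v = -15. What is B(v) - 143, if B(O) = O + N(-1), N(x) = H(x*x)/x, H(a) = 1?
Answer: -993/7 ≈ -141.86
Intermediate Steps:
v = 15/7 (v = -1/7*(-15) = 15/7 ≈ 2.1429)
N(x) = 1/x
B(O) = -1 + O (B(O) = O + 1/(-1) = O - 1 = -1 + O)
B(v) - 143 = (-1 + 15/7) - 143 = 8/7 - 143 = -993/7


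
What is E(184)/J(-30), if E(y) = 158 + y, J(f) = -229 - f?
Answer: -342/199 ≈ -1.7186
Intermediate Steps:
E(184)/J(-30) = (158 + 184)/(-229 - 1*(-30)) = 342/(-229 + 30) = 342/(-199) = 342*(-1/199) = -342/199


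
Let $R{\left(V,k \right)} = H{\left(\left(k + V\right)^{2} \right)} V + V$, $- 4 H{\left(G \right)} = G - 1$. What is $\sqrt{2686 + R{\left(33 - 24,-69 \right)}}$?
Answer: $\frac{i \sqrt{21611}}{2} \approx 73.503 i$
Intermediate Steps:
$H{\left(G \right)} = \frac{1}{4} - \frac{G}{4}$ ($H{\left(G \right)} = - \frac{G - 1}{4} = - \frac{-1 + G}{4} = \frac{1}{4} - \frac{G}{4}$)
$R{\left(V,k \right)} = V + V \left(\frac{1}{4} - \frac{\left(V + k\right)^{2}}{4}\right)$ ($R{\left(V,k \right)} = \left(\frac{1}{4} - \frac{\left(k + V\right)^{2}}{4}\right) V + V = \left(\frac{1}{4} - \frac{\left(V + k\right)^{2}}{4}\right) V + V = V \left(\frac{1}{4} - \frac{\left(V + k\right)^{2}}{4}\right) + V = V + V \left(\frac{1}{4} - \frac{\left(V + k\right)^{2}}{4}\right)$)
$\sqrt{2686 + R{\left(33 - 24,-69 \right)}} = \sqrt{2686 - \frac{\left(33 - 24\right) \left(-5 + \left(\left(33 - 24\right) - 69\right)^{2}\right)}{4}} = \sqrt{2686 - \frac{9 \left(-5 + \left(9 - 69\right)^{2}\right)}{4}} = \sqrt{2686 - \frac{9 \left(-5 + \left(-60\right)^{2}\right)}{4}} = \sqrt{2686 - \frac{9 \left(-5 + 3600\right)}{4}} = \sqrt{2686 - \frac{9}{4} \cdot 3595} = \sqrt{2686 - \frac{32355}{4}} = \sqrt{- \frac{21611}{4}} = \frac{i \sqrt{21611}}{2}$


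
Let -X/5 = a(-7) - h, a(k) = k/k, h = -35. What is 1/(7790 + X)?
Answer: 1/7610 ≈ 0.00013141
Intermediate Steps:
a(k) = 1
X = -180 (X = -5*(1 - 1*(-35)) = -5*(1 + 35) = -5*36 = -180)
1/(7790 + X) = 1/(7790 - 180) = 1/7610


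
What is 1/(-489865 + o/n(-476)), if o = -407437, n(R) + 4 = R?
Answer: -480/234727763 ≈ -2.0449e-6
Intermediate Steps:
n(R) = -4 + R
1/(-489865 + o/n(-476)) = 1/(-489865 - 407437/(-4 - 476)) = 1/(-489865 - 407437/(-480)) = 1/(-489865 - 407437*(-1/480)) = 1/(-489865 + 407437/480) = 1/(-234727763/480) = -480/234727763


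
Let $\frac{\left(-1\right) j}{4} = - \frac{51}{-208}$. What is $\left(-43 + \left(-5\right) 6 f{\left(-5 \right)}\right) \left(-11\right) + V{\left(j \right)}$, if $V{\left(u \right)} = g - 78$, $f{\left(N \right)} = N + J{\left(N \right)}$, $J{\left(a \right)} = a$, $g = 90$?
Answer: $-2815$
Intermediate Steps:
$j = - \frac{51}{52}$ ($j = - 4 \left(- \frac{51}{-208}\right) = - 4 \left(\left(-51\right) \left(- \frac{1}{208}\right)\right) = \left(-4\right) \frac{51}{208} = - \frac{51}{52} \approx -0.98077$)
$f{\left(N \right)} = 2 N$ ($f{\left(N \right)} = N + N = 2 N$)
$V{\left(u \right)} = 12$ ($V{\left(u \right)} = 90 - 78 = 12$)
$\left(-43 + \left(-5\right) 6 f{\left(-5 \right)}\right) \left(-11\right) + V{\left(j \right)} = \left(-43 + \left(-5\right) 6 \cdot 2 \left(-5\right)\right) \left(-11\right) + 12 = \left(-43 - -300\right) \left(-11\right) + 12 = \left(-43 + 300\right) \left(-11\right) + 12 = 257 \left(-11\right) + 12 = -2827 + 12 = -2815$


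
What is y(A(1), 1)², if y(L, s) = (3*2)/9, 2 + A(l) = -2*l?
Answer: 4/9 ≈ 0.44444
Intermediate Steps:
A(l) = -2 - 2*l
y(L, s) = ⅔ (y(L, s) = 6*(⅑) = ⅔)
y(A(1), 1)² = (⅔)² = 4/9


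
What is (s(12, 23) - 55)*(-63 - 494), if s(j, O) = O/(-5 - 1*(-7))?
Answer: 48459/2 ≈ 24230.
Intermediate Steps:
s(j, O) = O/2 (s(j, O) = O/(-5 + 7) = O/2)
(s(12, 23) - 55)*(-63 - 494) = ((½)*23 - 55)*(-63 - 494) = (23/2 - 55)*(-557) = -87/2*(-557) = 48459/2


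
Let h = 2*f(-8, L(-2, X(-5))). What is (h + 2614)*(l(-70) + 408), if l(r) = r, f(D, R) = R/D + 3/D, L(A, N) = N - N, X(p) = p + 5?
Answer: 1766557/2 ≈ 8.8328e+5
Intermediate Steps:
X(p) = 5 + p
L(A, N) = 0
f(D, R) = 3/D + R/D
h = -3/4 (h = 2*((3 + 0)/(-8)) = 2*(-1/8*3) = 2*(-3/8) = -3/4 ≈ -0.75000)
(h + 2614)*(l(-70) + 408) = (-3/4 + 2614)*(-70 + 408) = (10453/4)*338 = 1766557/2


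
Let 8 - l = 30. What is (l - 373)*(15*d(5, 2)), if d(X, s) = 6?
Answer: -35550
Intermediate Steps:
l = -22 (l = 8 - 1*30 = 8 - 30 = -22)
(l - 373)*(15*d(5, 2)) = (-22 - 373)*(15*6) = -395*90 = -35550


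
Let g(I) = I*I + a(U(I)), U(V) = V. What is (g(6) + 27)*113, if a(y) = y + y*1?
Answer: 8475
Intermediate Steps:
a(y) = 2*y (a(y) = y + y = 2*y)
g(I) = I² + 2*I (g(I) = I*I + 2*I = I² + 2*I)
(g(6) + 27)*113 = (6*(2 + 6) + 27)*113 = (6*8 + 27)*113 = (48 + 27)*113 = 75*113 = 8475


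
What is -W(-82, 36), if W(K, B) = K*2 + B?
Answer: 128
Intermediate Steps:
W(K, B) = B + 2*K (W(K, B) = 2*K + B = B + 2*K)
-W(-82, 36) = -(36 + 2*(-82)) = -(36 - 164) = -1*(-128) = 128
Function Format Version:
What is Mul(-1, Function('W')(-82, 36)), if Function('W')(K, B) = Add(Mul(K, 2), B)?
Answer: 128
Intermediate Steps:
Function('W')(K, B) = Add(B, Mul(2, K)) (Function('W')(K, B) = Add(Mul(2, K), B) = Add(B, Mul(2, K)))
Mul(-1, Function('W')(-82, 36)) = Mul(-1, Add(36, Mul(2, -82))) = Mul(-1, Add(36, -164)) = Mul(-1, -128) = 128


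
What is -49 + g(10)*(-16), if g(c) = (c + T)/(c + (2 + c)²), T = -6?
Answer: -3805/77 ≈ -49.416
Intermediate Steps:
g(c) = (-6 + c)/(c + (2 + c)²) (g(c) = (c - 6)/(c + (2 + c)²) = (-6 + c)/(c + (2 + c)²))
-49 + g(10)*(-16) = -49 + ((-6 + 10)/(10 + (2 + 10)²))*(-16) = -49 + (4/(10 + 12²))*(-16) = -49 + (4/(10 + 144))*(-16) = -49 + (4/154)*(-16) = -49 + ((1/154)*4)*(-16) = -49 + (2/77)*(-16) = -49 - 32/77 = -3805/77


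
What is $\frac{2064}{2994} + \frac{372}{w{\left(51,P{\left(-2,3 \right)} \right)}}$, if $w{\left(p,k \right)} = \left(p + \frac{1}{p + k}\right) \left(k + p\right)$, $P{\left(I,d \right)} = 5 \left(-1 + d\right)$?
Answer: $\frac{314039}{388222} \approx 0.80892$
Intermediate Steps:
$P{\left(I,d \right)} = -5 + 5 d$
$w{\left(p,k \right)} = \left(k + p\right) \left(p + \frac{1}{k + p}\right)$ ($w{\left(p,k \right)} = \left(p + \frac{1}{k + p}\right) \left(k + p\right) = \left(k + p\right) \left(p + \frac{1}{k + p}\right)$)
$\frac{2064}{2994} + \frac{372}{w{\left(51,P{\left(-2,3 \right)} \right)}} = \frac{2064}{2994} + \frac{372}{1 + 51^{2} + \left(-5 + 5 \cdot 3\right) 51} = 2064 \cdot \frac{1}{2994} + \frac{372}{1 + 2601 + \left(-5 + 15\right) 51} = \frac{344}{499} + \frac{372}{1 + 2601 + 10 \cdot 51} = \frac{344}{499} + \frac{372}{1 + 2601 + 510} = \frac{344}{499} + \frac{372}{3112} = \frac{344}{499} + 372 \cdot \frac{1}{3112} = \frac{344}{499} + \frac{93}{778} = \frac{314039}{388222}$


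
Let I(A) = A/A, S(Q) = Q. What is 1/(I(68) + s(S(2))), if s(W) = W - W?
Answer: 1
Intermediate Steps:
I(A) = 1
s(W) = 0
1/(I(68) + s(S(2))) = 1/(1 + 0) = 1/1 = 1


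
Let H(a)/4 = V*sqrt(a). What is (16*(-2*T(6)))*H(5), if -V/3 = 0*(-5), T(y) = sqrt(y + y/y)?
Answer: 0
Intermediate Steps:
T(y) = sqrt(1 + y) (T(y) = sqrt(y + 1) = sqrt(1 + y))
V = 0 (V = -0*(-5) = -3*0 = 0)
H(a) = 0 (H(a) = 4*(0*sqrt(a)) = 4*0 = 0)
(16*(-2*T(6)))*H(5) = (16*(-2*sqrt(1 + 6)))*0 = (16*(-2*sqrt(7)))*0 = -32*sqrt(7)*0 = 0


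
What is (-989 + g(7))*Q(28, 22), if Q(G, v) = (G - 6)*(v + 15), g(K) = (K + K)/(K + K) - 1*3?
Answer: -806674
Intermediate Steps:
g(K) = -2 (g(K) = (2*K)/((2*K)) - 3 = (2*K)*(1/(2*K)) - 3 = 1 - 3 = -2)
Q(G, v) = (-6 + G)*(15 + v)
(-989 + g(7))*Q(28, 22) = (-989 - 2)*(-90 - 6*22 + 15*28 + 28*22) = -991*(-90 - 132 + 420 + 616) = -991*814 = -806674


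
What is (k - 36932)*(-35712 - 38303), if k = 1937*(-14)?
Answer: 4740660750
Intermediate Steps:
k = -27118
(k - 36932)*(-35712 - 38303) = (-27118 - 36932)*(-35712 - 38303) = -64050*(-74015) = 4740660750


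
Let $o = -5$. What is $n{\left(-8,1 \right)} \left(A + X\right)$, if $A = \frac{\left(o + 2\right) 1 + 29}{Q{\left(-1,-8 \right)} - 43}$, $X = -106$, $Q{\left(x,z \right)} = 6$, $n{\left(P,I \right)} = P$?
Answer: $\frac{31584}{37} \approx 853.62$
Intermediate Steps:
$A = - \frac{26}{37}$ ($A = \frac{\left(-5 + 2\right) 1 + 29}{6 - 43} = \frac{\left(-3\right) 1 + 29}{-37} = \left(-3 + 29\right) \left(- \frac{1}{37}\right) = 26 \left(- \frac{1}{37}\right) = - \frac{26}{37} \approx -0.7027$)
$n{\left(-8,1 \right)} \left(A + X\right) = - 8 \left(- \frac{26}{37} - 106\right) = \left(-8\right) \left(- \frac{3948}{37}\right) = \frac{31584}{37}$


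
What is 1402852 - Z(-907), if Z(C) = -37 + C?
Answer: 1403796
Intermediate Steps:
1402852 - Z(-907) = 1402852 - (-37 - 907) = 1402852 - 1*(-944) = 1402852 + 944 = 1403796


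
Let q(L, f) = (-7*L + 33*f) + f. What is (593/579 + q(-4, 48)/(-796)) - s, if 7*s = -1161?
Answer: 132915635/806547 ≈ 164.80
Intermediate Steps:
s = -1161/7 (s = (⅐)*(-1161) = -1161/7 ≈ -165.86)
q(L, f) = -7*L + 34*f
(593/579 + q(-4, 48)/(-796)) - s = (593/579 + (-7*(-4) + 34*48)/(-796)) - 1*(-1161/7) = (593*(1/579) + (28 + 1632)*(-1/796)) + 1161/7 = (593/579 + 1660*(-1/796)) + 1161/7 = (593/579 - 415/199) + 1161/7 = -122278/115221 + 1161/7 = 132915635/806547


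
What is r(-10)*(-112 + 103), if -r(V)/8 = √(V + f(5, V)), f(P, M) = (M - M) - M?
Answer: 0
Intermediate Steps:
f(P, M) = -M (f(P, M) = 0 - M = -M)
r(V) = 0 (r(V) = -8*√(V - V) = -8*√0 = -8*0 = 0)
r(-10)*(-112 + 103) = 0*(-112 + 103) = 0*(-9) = 0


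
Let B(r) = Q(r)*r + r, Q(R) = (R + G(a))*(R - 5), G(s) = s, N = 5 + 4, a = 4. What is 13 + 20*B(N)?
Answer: 9553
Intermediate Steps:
N = 9
Q(R) = (-5 + R)*(4 + R) (Q(R) = (R + 4)*(R - 5) = (4 + R)*(-5 + R) = (-5 + R)*(4 + R))
B(r) = r + r*(-20 + r**2 - r) (B(r) = (-20 + r**2 - r)*r + r = r*(-20 + r**2 - r) + r = r + r*(-20 + r**2 - r))
13 + 20*B(N) = 13 + 20*(9*(-19 + 9**2 - 1*9)) = 13 + 20*(9*(-19 + 81 - 9)) = 13 + 20*(9*53) = 13 + 20*477 = 13 + 9540 = 9553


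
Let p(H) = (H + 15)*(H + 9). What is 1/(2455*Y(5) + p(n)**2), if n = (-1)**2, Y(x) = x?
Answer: 1/37875 ≈ 2.6403e-5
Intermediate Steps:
n = 1
p(H) = (9 + H)*(15 + H) (p(H) = (15 + H)*(9 + H) = (9 + H)*(15 + H))
1/(2455*Y(5) + p(n)**2) = 1/(2455*5 + (135 + 1**2 + 24*1)**2) = 1/(12275 + (135 + 1 + 24)**2) = 1/(12275 + 160**2) = 1/(12275 + 25600) = 1/37875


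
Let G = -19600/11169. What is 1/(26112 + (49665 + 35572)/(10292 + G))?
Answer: 114931748/3002049815829 ≈ 3.8284e-5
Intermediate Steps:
G = -19600/11169 (G = -19600*1/11169 = -19600/11169 ≈ -1.7549)
1/(26112 + (49665 + 35572)/(10292 + G)) = 1/(26112 + (49665 + 35572)/(10292 - 19600/11169)) = 1/(26112 + 85237/(114931748/11169)) = 1/(26112 + 85237*(11169/114931748)) = 1/(26112 + 952012053/114931748) = 1/(3002049815829/114931748) = 114931748/3002049815829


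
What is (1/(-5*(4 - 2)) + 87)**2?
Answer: 755161/100 ≈ 7551.6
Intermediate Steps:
(1/(-5*(4 - 2)) + 87)**2 = (1/(-5*2) + 87)**2 = (1/(-10) + 87)**2 = (-1/10 + 87)**2 = (869/10)**2 = 755161/100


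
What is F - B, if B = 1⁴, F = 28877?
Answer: 28876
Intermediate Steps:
B = 1
F - B = 28877 - 1*1 = 28877 - 1 = 28876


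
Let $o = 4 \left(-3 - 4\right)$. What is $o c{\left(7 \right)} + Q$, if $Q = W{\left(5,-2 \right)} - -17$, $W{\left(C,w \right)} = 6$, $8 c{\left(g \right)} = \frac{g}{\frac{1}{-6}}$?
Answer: $170$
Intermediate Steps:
$c{\left(g \right)} = - \frac{3 g}{4}$ ($c{\left(g \right)} = \frac{g \frac{1}{\frac{1}{-6}}}{8} = \frac{g \frac{1}{- \frac{1}{6}}}{8} = \frac{g \left(-6\right)}{8} = \frac{\left(-6\right) g}{8} = - \frac{3 g}{4}$)
$o = -28$ ($o = 4 \left(-7\right) = -28$)
$Q = 23$ ($Q = 6 - -17 = 6 + 17 = 23$)
$o c{\left(7 \right)} + Q = - 28 \left(\left(- \frac{3}{4}\right) 7\right) + 23 = \left(-28\right) \left(- \frac{21}{4}\right) + 23 = 147 + 23 = 170$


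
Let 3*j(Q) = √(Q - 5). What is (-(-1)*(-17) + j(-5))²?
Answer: (51 - I*√10)²/9 ≈ 287.89 - 35.839*I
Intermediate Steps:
j(Q) = √(-5 + Q)/3 (j(Q) = √(Q - 5)/3 = √(-5 + Q)/3)
(-(-1)*(-17) + j(-5))² = (-(-1)*(-17) + √(-5 - 5)/3)² = (-1*17 + √(-10)/3)² = (-17 + (I*√10)/3)² = (-17 + I*√10/3)²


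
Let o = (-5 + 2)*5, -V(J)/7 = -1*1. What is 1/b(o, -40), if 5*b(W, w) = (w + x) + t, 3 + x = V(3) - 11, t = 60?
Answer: 5/13 ≈ 0.38462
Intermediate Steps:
V(J) = 7 (V(J) = -(-7) = -7*(-1) = 7)
x = -7 (x = -3 + (7 - 11) = -3 - 4 = -7)
o = -15 (o = -3*5 = -15)
b(W, w) = 53/5 + w/5 (b(W, w) = ((w - 7) + 60)/5 = ((-7 + w) + 60)/5 = (53 + w)/5 = 53/5 + w/5)
1/b(o, -40) = 1/(53/5 + (⅕)*(-40)) = 1/(53/5 - 8) = 1/(13/5) = 5/13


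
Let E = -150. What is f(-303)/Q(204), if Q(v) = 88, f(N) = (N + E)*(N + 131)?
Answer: 19479/22 ≈ 885.41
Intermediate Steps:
f(N) = (-150 + N)*(131 + N) (f(N) = (N - 150)*(N + 131) = (-150 + N)*(131 + N))
f(-303)/Q(204) = (-19650 + (-303)**2 - 19*(-303))/88 = (-19650 + 91809 + 5757)*(1/88) = 77916*(1/88) = 19479/22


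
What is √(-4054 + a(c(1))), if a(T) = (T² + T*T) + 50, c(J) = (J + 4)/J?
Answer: I*√3954 ≈ 62.881*I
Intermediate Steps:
c(J) = (4 + J)/J
a(T) = 50 + 2*T² (a(T) = (T² + T²) + 50 = 2*T² + 50 = 50 + 2*T²)
√(-4054 + a(c(1))) = √(-4054 + (50 + 2*((4 + 1)/1)²)) = √(-4054 + (50 + 2*(1*5)²)) = √(-4054 + (50 + 2*5²)) = √(-4054 + (50 + 2*25)) = √(-4054 + (50 + 50)) = √(-4054 + 100) = √(-3954) = I*√3954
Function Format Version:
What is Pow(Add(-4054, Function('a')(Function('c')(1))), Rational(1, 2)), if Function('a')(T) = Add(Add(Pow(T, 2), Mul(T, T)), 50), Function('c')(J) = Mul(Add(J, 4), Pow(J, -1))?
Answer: Mul(I, Pow(3954, Rational(1, 2))) ≈ Mul(62.881, I)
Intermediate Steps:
Function('c')(J) = Mul(Pow(J, -1), Add(4, J)) (Function('c')(J) = Mul(Add(4, J), Pow(J, -1)) = Mul(Pow(J, -1), Add(4, J)))
Function('a')(T) = Add(50, Mul(2, Pow(T, 2))) (Function('a')(T) = Add(Add(Pow(T, 2), Pow(T, 2)), 50) = Add(Mul(2, Pow(T, 2)), 50) = Add(50, Mul(2, Pow(T, 2))))
Pow(Add(-4054, Function('a')(Function('c')(1))), Rational(1, 2)) = Pow(Add(-4054, Add(50, Mul(2, Pow(Mul(Pow(1, -1), Add(4, 1)), 2)))), Rational(1, 2)) = Pow(Add(-4054, Add(50, Mul(2, Pow(Mul(1, 5), 2)))), Rational(1, 2)) = Pow(Add(-4054, Add(50, Mul(2, Pow(5, 2)))), Rational(1, 2)) = Pow(Add(-4054, Add(50, Mul(2, 25))), Rational(1, 2)) = Pow(Add(-4054, Add(50, 50)), Rational(1, 2)) = Pow(Add(-4054, 100), Rational(1, 2)) = Pow(-3954, Rational(1, 2)) = Mul(I, Pow(3954, Rational(1, 2)))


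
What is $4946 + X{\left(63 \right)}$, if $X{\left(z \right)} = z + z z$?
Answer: $8978$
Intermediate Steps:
$X{\left(z \right)} = z + z^{2}$
$4946 + X{\left(63 \right)} = 4946 + 63 \left(1 + 63\right) = 4946 + 63 \cdot 64 = 4946 + 4032 = 8978$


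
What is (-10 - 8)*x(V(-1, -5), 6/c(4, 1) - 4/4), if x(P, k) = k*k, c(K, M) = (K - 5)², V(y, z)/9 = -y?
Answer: -450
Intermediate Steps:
V(y, z) = -9*y (V(y, z) = 9*(-y) = -9*y)
c(K, M) = (-5 + K)²
x(P, k) = k²
(-10 - 8)*x(V(-1, -5), 6/c(4, 1) - 4/4) = (-10 - 8)*(6/((-5 + 4)²) - 4/4)² = -18*(6/((-1)²) - 4*¼)² = -18*(6/1 - 1)² = -18*(6*1 - 1)² = -18*(6 - 1)² = -18*5² = -18*25 = -450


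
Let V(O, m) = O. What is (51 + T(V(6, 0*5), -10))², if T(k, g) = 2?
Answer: 2809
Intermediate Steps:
(51 + T(V(6, 0*5), -10))² = (51 + 2)² = 53² = 2809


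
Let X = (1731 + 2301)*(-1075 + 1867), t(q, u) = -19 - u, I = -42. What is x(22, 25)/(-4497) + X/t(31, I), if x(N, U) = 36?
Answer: 4786822380/34477 ≈ 1.3884e+5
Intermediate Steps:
X = 3193344 (X = 4032*792 = 3193344)
x(22, 25)/(-4497) + X/t(31, I) = 36/(-4497) + 3193344/(-19 - 1*(-42)) = 36*(-1/4497) + 3193344/(-19 + 42) = -12/1499 + 3193344/23 = 4786822380/34477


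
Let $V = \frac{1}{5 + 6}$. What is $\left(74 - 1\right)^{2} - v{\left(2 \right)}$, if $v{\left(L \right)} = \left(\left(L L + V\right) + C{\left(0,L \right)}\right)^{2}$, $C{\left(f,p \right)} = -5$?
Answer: $\frac{644709}{121} \approx 5328.2$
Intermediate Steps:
$V = \frac{1}{11} \approx 0.090909$
$v{\left(L \right)} = \left(- \frac{54}{11} + L^{2}\right)^{2}$ ($v{\left(L \right)} = \left(\left(L L + \frac{1}{11}\right) - 5\right)^{2} = \left(\left(L^{2} + \frac{1}{11}\right) - 5\right)^{2} = \left(\left(\frac{1}{11} + L^{2}\right) - 5\right)^{2} = \left(- \frac{54}{11} + L^{2}\right)^{2}$)
$\left(74 - 1\right)^{2} - v{\left(2 \right)} = \left(74 - 1\right)^{2} - \frac{\left(-54 + 11 \cdot 2^{2}\right)^{2}}{121} = 73^{2} - \frac{\left(-54 + 11 \cdot 4\right)^{2}}{121} = 5329 - \frac{\left(-54 + 44\right)^{2}}{121} = 5329 - \frac{\left(-10\right)^{2}}{121} = 5329 - \frac{1}{121} \cdot 100 = 5329 - \frac{100}{121} = \frac{644709}{121}$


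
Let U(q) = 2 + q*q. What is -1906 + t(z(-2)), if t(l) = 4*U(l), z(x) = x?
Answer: -1882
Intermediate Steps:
U(q) = 2 + q²
t(l) = 8 + 4*l² (t(l) = 4*(2 + l²) = 8 + 4*l²)
-1906 + t(z(-2)) = -1906 + (8 + 4*(-2)²) = -1906 + (8 + 4*4) = -1906 + (8 + 16) = -1906 + 24 = -1882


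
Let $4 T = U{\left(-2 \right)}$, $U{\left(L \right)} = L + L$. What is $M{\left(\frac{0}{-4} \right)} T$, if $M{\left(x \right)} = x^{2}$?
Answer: $0$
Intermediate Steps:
$U{\left(L \right)} = 2 L$
$T = -1$ ($T = \frac{2 \left(-2\right)}{4} = \frac{1}{4} \left(-4\right) = -1$)
$M{\left(\frac{0}{-4} \right)} T = \left(\frac{0}{-4}\right)^{2} \left(-1\right) = \left(0 \left(- \frac{1}{4}\right)\right)^{2} \left(-1\right) = 0^{2} \left(-1\right) = 0 \left(-1\right) = 0$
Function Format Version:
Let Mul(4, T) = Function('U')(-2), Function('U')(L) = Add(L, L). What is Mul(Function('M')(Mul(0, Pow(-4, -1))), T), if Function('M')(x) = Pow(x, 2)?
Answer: 0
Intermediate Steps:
Function('U')(L) = Mul(2, L)
T = -1 (T = Mul(Rational(1, 4), Mul(2, -2)) = Mul(Rational(1, 4), -4) = -1)
Mul(Function('M')(Mul(0, Pow(-4, -1))), T) = Mul(Pow(Mul(0, Pow(-4, -1)), 2), -1) = Mul(Pow(Mul(0, Rational(-1, 4)), 2), -1) = Mul(Pow(0, 2), -1) = Mul(0, -1) = 0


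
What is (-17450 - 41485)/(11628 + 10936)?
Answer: -58935/22564 ≈ -2.6119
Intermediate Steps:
(-17450 - 41485)/(11628 + 10936) = -58935/22564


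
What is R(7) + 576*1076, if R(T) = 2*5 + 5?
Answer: 619791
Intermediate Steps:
R(T) = 15 (R(T) = 10 + 5 = 15)
R(7) + 576*1076 = 15 + 576*1076 = 15 + 619776 = 619791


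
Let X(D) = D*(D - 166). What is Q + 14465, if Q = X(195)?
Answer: 20120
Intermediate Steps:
X(D) = D*(-166 + D)
Q = 5655 (Q = 195*(-166 + 195) = 195*29 = 5655)
Q + 14465 = 5655 + 14465 = 20120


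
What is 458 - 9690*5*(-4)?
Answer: 194258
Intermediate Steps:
458 - 9690*5*(-4) = 458 - 9690*(-20) = 458 - 285*(-680) = 458 + 193800 = 194258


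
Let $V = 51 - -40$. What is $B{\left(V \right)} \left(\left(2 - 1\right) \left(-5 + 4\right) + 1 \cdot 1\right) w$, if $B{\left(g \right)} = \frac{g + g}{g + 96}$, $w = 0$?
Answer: $0$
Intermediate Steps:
$V = 91$ ($V = 51 + 40 = 91$)
$B{\left(g \right)} = \frac{2 g}{96 + g}$
$B{\left(V \right)} \left(\left(2 - 1\right) \left(-5 + 4\right) + 1 \cdot 1\right) w = 2 \cdot 91 \frac{1}{96 + 91} \left(\left(2 - 1\right) \left(-5 + 4\right) + 1 \cdot 1\right) 0 = 2 \cdot 91 \cdot \frac{1}{187} \left(1 \left(-1\right) + 1\right) 0 = 2 \cdot 91 \cdot \frac{1}{187} \left(-1 + 1\right) 0 = \frac{182 \cdot 0 \cdot 0}{187} = \frac{182}{187} \cdot 0 = 0$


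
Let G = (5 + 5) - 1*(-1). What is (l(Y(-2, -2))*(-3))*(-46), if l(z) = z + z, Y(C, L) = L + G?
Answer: 2484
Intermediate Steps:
G = 11 (G = 10 + 1 = 11)
Y(C, L) = 11 + L (Y(C, L) = L + 11 = 11 + L)
l(z) = 2*z
(l(Y(-2, -2))*(-3))*(-46) = ((2*(11 - 2))*(-3))*(-46) = ((2*9)*(-3))*(-46) = (18*(-3))*(-46) = -54*(-46) = 2484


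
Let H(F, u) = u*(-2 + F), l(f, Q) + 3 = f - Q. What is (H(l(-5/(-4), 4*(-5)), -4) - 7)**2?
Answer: 5184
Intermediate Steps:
l(f, Q) = -3 + f - Q (l(f, Q) = -3 + (f - Q) = -3 + f - Q)
(H(l(-5/(-4), 4*(-5)), -4) - 7)**2 = (-4*(-2 + (-3 - 5/(-4) - 4*(-5))) - 7)**2 = (-4*(-2 + (-3 - 5*(-1/4) - 1*(-20))) - 7)**2 = (-4*(-2 + (-3 + 5/4 + 20)) - 7)**2 = (-4*(-2 + 73/4) - 7)**2 = (-4*65/4 - 7)**2 = (-65 - 7)**2 = (-72)**2 = 5184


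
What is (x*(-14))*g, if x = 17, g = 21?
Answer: -4998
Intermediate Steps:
(x*(-14))*g = (17*(-14))*21 = -238*21 = -4998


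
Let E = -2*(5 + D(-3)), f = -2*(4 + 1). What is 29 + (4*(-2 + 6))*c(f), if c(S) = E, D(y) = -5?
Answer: 29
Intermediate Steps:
f = -10 (f = -2*5 = -10)
E = 0 (E = -2*(5 - 5) = -2*0 = 0)
c(S) = 0
29 + (4*(-2 + 6))*c(f) = 29 + (4*(-2 + 6))*0 = 29 + (4*4)*0 = 29 + 16*0 = 29 + 0 = 29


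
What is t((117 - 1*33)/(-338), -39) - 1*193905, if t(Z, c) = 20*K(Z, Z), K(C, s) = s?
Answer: -32770785/169 ≈ -1.9391e+5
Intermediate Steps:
t(Z, c) = 20*Z
t((117 - 1*33)/(-338), -39) - 1*193905 = 20*((117 - 1*33)/(-338)) - 1*193905 = 20*((117 - 33)*(-1/338)) - 193905 = 20*(84*(-1/338)) - 193905 = 20*(-42/169) - 193905 = -840/169 - 193905 = -32770785/169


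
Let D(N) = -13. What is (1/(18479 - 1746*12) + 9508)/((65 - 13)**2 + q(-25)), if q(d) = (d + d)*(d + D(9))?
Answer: 23513283/11385692 ≈ 2.0652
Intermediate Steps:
q(d) = 2*d*(-13 + d) (q(d) = (d + d)*(d - 13) = (2*d)*(-13 + d) = 2*d*(-13 + d))
(1/(18479 - 1746*12) + 9508)/((65 - 13)**2 + q(-25)) = (1/(18479 - 1746*12) + 9508)/((65 - 13)**2 + 2*(-25)*(-13 - 25)) = (1/(18479 - 20952) + 9508)/(52**2 + 2*(-25)*(-38)) = (1/(-2473) + 9508)/(2704 + 1900) = (-1/2473 + 9508)/4604 = (23513283/2473)*(1/4604) = 23513283/11385692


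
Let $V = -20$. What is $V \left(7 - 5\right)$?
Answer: $-40$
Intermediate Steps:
$V \left(7 - 5\right) = - 20 \left(7 - 5\right) = \left(-20\right) 2 = -40$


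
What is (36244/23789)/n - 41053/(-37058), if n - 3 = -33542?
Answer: 32753173522211/29567068864718 ≈ 1.1078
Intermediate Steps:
n = -33539 (n = 3 - 33542 = -33539)
(36244/23789)/n - 41053/(-37058) = (36244/23789)/(-33539) - 41053/(-37058) = (36244*(1/23789))*(-1/33539) - 41053*(-1/37058) = (36244/23789)*(-1/33539) + 41053/37058 = -36244/797859271 + 41053/37058 = 32753173522211/29567068864718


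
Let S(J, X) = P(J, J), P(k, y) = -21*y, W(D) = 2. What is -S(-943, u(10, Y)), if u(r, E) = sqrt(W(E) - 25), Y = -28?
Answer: -19803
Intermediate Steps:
u(r, E) = I*sqrt(23) (u(r, E) = sqrt(2 - 25) = sqrt(-23) = I*sqrt(23))
S(J, X) = -21*J
-S(-943, u(10, Y)) = -(-21)*(-943) = -1*19803 = -19803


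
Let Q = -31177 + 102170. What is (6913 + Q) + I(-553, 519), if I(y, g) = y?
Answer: 77353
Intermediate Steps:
Q = 70993
(6913 + Q) + I(-553, 519) = (6913 + 70993) - 553 = 77906 - 553 = 77353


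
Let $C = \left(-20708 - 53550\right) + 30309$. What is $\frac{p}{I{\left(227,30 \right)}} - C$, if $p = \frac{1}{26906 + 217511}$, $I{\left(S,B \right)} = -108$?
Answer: $\frac{1160123335163}{26397036} \approx 43949.0$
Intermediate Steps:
$p = \frac{1}{244417} \approx 4.0914 \cdot 10^{-6}$
$C = -43949$ ($C = -74258 + 30309 = -43949$)
$\frac{p}{I{\left(227,30 \right)}} - C = \frac{1}{244417 \left(-108\right)} - -43949 = \frac{1}{244417} \left(- \frac{1}{108}\right) + 43949 = - \frac{1}{26397036} + 43949 = \frac{1160123335163}{26397036}$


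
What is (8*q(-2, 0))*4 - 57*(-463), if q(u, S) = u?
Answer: 26327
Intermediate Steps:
(8*q(-2, 0))*4 - 57*(-463) = (8*(-2))*4 - 57*(-463) = -16*4 + 26391 = -64 + 26391 = 26327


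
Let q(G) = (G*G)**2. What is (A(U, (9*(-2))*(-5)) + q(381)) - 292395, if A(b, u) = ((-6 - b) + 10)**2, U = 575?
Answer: 21071749567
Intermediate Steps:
q(G) = G**4 (q(G) = (G**2)**2 = G**4)
A(b, u) = (4 - b)**2
(A(U, (9*(-2))*(-5)) + q(381)) - 292395 = ((-4 + 575)**2 + 381**4) - 292395 = (571**2 + 21071715921) - 292395 = (326041 + 21071715921) - 292395 = 21072041962 - 292395 = 21071749567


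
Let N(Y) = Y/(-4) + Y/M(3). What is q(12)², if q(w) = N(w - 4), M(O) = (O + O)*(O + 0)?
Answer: 196/81 ≈ 2.4198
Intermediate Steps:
M(O) = 2*O² (M(O) = (2*O)*O = 2*O²)
N(Y) = -7*Y/36 (N(Y) = Y/(-4) + Y/((2*3²)) = Y*(-¼) + Y/((2*9)) = -Y/4 + Y/18 = -7*Y/36)
q(w) = 7/9 - 7*w/36 (q(w) = -7*(w - 4)/36 = -7*(-4 + w)/36 = 7/9 - 7*w/36)
q(12)² = (7/9 - 7/36*12)² = (7/9 - 7/3)² = (-14/9)² = 196/81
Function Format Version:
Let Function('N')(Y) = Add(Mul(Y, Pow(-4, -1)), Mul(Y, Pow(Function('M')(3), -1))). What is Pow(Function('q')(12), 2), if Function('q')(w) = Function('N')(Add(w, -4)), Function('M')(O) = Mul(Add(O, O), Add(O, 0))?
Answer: Rational(196, 81) ≈ 2.4198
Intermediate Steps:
Function('M')(O) = Mul(2, Pow(O, 2)) (Function('M')(O) = Mul(Mul(2, O), O) = Mul(2, Pow(O, 2)))
Function('N')(Y) = Mul(Rational(-7, 36), Y) (Function('N')(Y) = Add(Mul(Y, Pow(-4, -1)), Mul(Y, Pow(Mul(2, Pow(3, 2)), -1))) = Add(Mul(Y, Rational(-1, 4)), Mul(Y, Pow(Mul(2, 9), -1))) = Add(Mul(Rational(-1, 4), Y), Mul(Y, Pow(18, -1))) = Add(Mul(Rational(-1, 4), Y), Mul(Y, Rational(1, 18))) = Add(Mul(Rational(-1, 4), Y), Mul(Rational(1, 18), Y)) = Mul(Rational(-7, 36), Y))
Function('q')(w) = Add(Rational(7, 9), Mul(Rational(-7, 36), w)) (Function('q')(w) = Mul(Rational(-7, 36), Add(w, -4)) = Mul(Rational(-7, 36), Add(-4, w)) = Add(Rational(7, 9), Mul(Rational(-7, 36), w)))
Pow(Function('q')(12), 2) = Pow(Add(Rational(7, 9), Mul(Rational(-7, 36), 12)), 2) = Pow(Add(Rational(7, 9), Rational(-7, 3)), 2) = Pow(Rational(-14, 9), 2) = Rational(196, 81)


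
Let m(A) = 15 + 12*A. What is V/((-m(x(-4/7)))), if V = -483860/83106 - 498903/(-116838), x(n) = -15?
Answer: -837300109/89007772590 ≈ -0.0094070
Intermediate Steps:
V = -837300109/539441046 (V = -483860*1/83106 - 498903*(-1/116838) = -241930/41553 + 166301/38946 = -837300109/539441046 ≈ -1.5522)
V/((-m(x(-4/7)))) = -837300109*(-1/(15 + 12*(-15)))/539441046 = -837300109*(-1/(15 - 180))/539441046 = -837300109/(539441046*((-1*(-165)))) = -837300109/539441046/165 = -837300109/539441046*1/165 = -837300109/89007772590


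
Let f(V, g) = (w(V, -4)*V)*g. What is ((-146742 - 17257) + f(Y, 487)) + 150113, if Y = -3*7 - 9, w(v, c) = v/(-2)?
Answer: -233036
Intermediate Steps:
w(v, c) = -v/2 (w(v, c) = v*(-½) = -v/2)
Y = -30 (Y = -21 - 9 = -30)
f(V, g) = -g*V²/2 (f(V, g) = ((-V/2)*V)*g = (-V²/2)*g = -g*V²/2)
((-146742 - 17257) + f(Y, 487)) + 150113 = ((-146742 - 17257) - ½*487*(-30)²) + 150113 = (-163999 - ½*487*900) + 150113 = (-163999 - 219150) + 150113 = -383149 + 150113 = -233036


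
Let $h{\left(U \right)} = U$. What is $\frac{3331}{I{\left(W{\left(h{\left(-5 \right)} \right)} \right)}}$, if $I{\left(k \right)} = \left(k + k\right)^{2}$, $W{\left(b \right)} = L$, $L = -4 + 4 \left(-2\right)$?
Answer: $\frac{3331}{576} \approx 5.783$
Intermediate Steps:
$L = -12$ ($L = -4 - 8 = -12$)
$W{\left(b \right)} = -12$
$I{\left(k \right)} = 4 k^{2}$ ($I{\left(k \right)} = \left(2 k\right)^{2} = 4 k^{2}$)
$\frac{3331}{I{\left(W{\left(h{\left(-5 \right)} \right)} \right)}} = \frac{3331}{4 \left(-12\right)^{2}} = \frac{3331}{4 \cdot 144} = \frac{3331}{576}$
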